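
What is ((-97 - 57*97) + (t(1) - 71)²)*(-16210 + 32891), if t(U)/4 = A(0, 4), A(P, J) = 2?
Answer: -27640417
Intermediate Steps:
t(U) = 8 (t(U) = 4*2 = 8)
((-97 - 57*97) + (t(1) - 71)²)*(-16210 + 32891) = ((-97 - 57*97) + (8 - 71)²)*(-16210 + 32891) = ((-97 - 5529) + (-63)²)*16681 = (-5626 + 3969)*16681 = -1657*16681 = -27640417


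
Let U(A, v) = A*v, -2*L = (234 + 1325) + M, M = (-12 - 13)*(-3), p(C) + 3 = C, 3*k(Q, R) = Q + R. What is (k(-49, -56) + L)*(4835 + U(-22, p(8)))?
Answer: -4025700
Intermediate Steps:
k(Q, R) = Q/3 + R/3 (k(Q, R) = (Q + R)/3 = Q/3 + R/3)
p(C) = -3 + C
M = 75 (M = -25*(-3) = 75)
L = -817 (L = -((234 + 1325) + 75)/2 = -(1559 + 75)/2 = -½*1634 = -817)
(k(-49, -56) + L)*(4835 + U(-22, p(8))) = (((⅓)*(-49) + (⅓)*(-56)) - 817)*(4835 - 22*(-3 + 8)) = ((-49/3 - 56/3) - 817)*(4835 - 22*5) = (-35 - 817)*(4835 - 110) = -852*4725 = -4025700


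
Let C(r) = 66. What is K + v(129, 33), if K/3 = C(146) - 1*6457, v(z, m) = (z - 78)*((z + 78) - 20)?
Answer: -9636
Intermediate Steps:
v(z, m) = (-78 + z)*(58 + z) (v(z, m) = (-78 + z)*((78 + z) - 20) = (-78 + z)*(58 + z))
K = -19173 (K = 3*(66 - 1*6457) = 3*(66 - 6457) = 3*(-6391) = -19173)
K + v(129, 33) = -19173 + (-4524 + 129**2 - 20*129) = -19173 + (-4524 + 16641 - 2580) = -19173 + 9537 = -9636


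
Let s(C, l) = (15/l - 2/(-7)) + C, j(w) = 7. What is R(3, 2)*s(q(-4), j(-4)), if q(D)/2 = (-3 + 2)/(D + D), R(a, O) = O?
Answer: 75/14 ≈ 5.3571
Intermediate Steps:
q(D) = -1/D (q(D) = 2*((-3 + 2)/(D + D)) = 2*(-1/(2*D)) = -1/D)
s(C, l) = 2/7 + C + 15/l (s(C, l) = (15/l - 2*(-⅐)) + C = (15/l + 2/7) + C = (2/7 + 15/l) + C = 2/7 + C + 15/l)
R(3, 2)*s(q(-4), j(-4)) = 2*(2/7 - 1/(-4) + 15/7) = 2*(2/7 - 1*(-¼) + 15*(⅐)) = 2*(2/7 + ¼ + 15/7) = 2*(75/28) = 75/14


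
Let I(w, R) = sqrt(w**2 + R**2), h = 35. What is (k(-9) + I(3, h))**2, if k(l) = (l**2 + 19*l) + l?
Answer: (99 - sqrt(1234))**2 ≈ 4079.6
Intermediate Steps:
k(l) = l**2 + 20*l
I(w, R) = sqrt(R**2 + w**2)
(k(-9) + I(3, h))**2 = (-9*(20 - 9) + sqrt(35**2 + 3**2))**2 = (-9*11 + sqrt(1225 + 9))**2 = (-99 + sqrt(1234))**2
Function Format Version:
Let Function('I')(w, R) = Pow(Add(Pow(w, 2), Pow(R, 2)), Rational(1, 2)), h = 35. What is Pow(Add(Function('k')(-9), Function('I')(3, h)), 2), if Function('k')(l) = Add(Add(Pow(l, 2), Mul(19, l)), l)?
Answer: Pow(Add(99, Mul(-1, Pow(1234, Rational(1, 2)))), 2) ≈ 4079.6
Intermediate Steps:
Function('k')(l) = Add(Pow(l, 2), Mul(20, l))
Function('I')(w, R) = Pow(Add(Pow(R, 2), Pow(w, 2)), Rational(1, 2))
Pow(Add(Function('k')(-9), Function('I')(3, h)), 2) = Pow(Add(Mul(-9, Add(20, -9)), Pow(Add(Pow(35, 2), Pow(3, 2)), Rational(1, 2))), 2) = Pow(Add(Mul(-9, 11), Pow(Add(1225, 9), Rational(1, 2))), 2) = Pow(Add(-99, Pow(1234, Rational(1, 2))), 2)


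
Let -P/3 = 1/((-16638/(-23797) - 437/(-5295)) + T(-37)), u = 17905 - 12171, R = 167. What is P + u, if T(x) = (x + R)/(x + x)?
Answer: 26080320586573/4545925012 ≈ 5737.1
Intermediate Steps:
T(x) = (167 + x)/(2*x) (T(x) = (x + 167)/(x + x) = (167 + x)/((2*x)) = (167 + x)*(1/(2*x)) = (167 + x)/(2*x))
u = 5734
P = 13986567765/4545925012 (P = -3/((-16638/(-23797) - 437/(-5295)) + (½)*(167 - 37)/(-37)) = -3/((-16638*(-1/23797) - 437*(-1/5295)) + (½)*(-1/37)*130) = -3/((16638/23797 + 437/5295) - 65/37) = -3/(98497499/126005115 - 65/37) = -3/(-4545925012/4662189255) = -3*(-4662189255/4545925012) = 13986567765/4545925012 ≈ 3.0767)
P + u = 13986567765/4545925012 + 5734 = 26080320586573/4545925012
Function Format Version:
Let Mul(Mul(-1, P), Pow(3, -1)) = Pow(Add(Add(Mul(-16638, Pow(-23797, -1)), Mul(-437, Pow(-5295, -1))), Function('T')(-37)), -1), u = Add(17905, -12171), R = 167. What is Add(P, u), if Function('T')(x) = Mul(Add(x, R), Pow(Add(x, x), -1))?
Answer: Rational(26080320586573, 4545925012) ≈ 5737.1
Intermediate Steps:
Function('T')(x) = Mul(Rational(1, 2), Pow(x, -1), Add(167, x)) (Function('T')(x) = Mul(Add(x, 167), Pow(Add(x, x), -1)) = Mul(Add(167, x), Pow(Mul(2, x), -1)) = Mul(Add(167, x), Mul(Rational(1, 2), Pow(x, -1))) = Mul(Rational(1, 2), Pow(x, -1), Add(167, x)))
u = 5734
P = Rational(13986567765, 4545925012) (P = Mul(-3, Pow(Add(Add(Mul(-16638, Pow(-23797, -1)), Mul(-437, Pow(-5295, -1))), Mul(Rational(1, 2), Pow(-37, -1), Add(167, -37))), -1)) = Mul(-3, Pow(Add(Add(Mul(-16638, Rational(-1, 23797)), Mul(-437, Rational(-1, 5295))), Mul(Rational(1, 2), Rational(-1, 37), 130)), -1)) = Mul(-3, Pow(Add(Add(Rational(16638, 23797), Rational(437, 5295)), Rational(-65, 37)), -1)) = Mul(-3, Pow(Add(Rational(98497499, 126005115), Rational(-65, 37)), -1)) = Mul(-3, Pow(Rational(-4545925012, 4662189255), -1)) = Mul(-3, Rational(-4662189255, 4545925012)) = Rational(13986567765, 4545925012) ≈ 3.0767)
Add(P, u) = Add(Rational(13986567765, 4545925012), 5734) = Rational(26080320586573, 4545925012)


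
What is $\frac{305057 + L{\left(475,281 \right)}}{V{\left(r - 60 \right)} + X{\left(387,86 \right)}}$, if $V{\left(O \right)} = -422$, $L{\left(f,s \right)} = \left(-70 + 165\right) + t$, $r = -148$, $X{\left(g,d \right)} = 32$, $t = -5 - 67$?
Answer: $- \frac{30508}{39} \approx -782.26$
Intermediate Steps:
$t = -72$ ($t = -5 - 67 = -72$)
$L{\left(f,s \right)} = 23$ ($L{\left(f,s \right)} = \left(-70 + 165\right) - 72 = 95 - 72 = 23$)
$\frac{305057 + L{\left(475,281 \right)}}{V{\left(r - 60 \right)} + X{\left(387,86 \right)}} = \frac{305057 + 23}{-422 + 32} = \frac{305080}{-390} = 305080 \left(- \frac{1}{390}\right) = - \frac{30508}{39}$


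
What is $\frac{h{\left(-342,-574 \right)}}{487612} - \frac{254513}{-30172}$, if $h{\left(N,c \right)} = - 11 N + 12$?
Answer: $\frac{31054365521}{3678057316} \approx 8.4431$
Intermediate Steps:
$h{\left(N,c \right)} = 12 - 11 N$
$\frac{h{\left(-342,-574 \right)}}{487612} - \frac{254513}{-30172} = \frac{12 - -3762}{487612} - \frac{254513}{-30172} = \left(12 + 3762\right) \frac{1}{487612} - - \frac{254513}{30172} = 3774 \cdot \frac{1}{487612} + \frac{254513}{30172} = \frac{1887}{243806} + \frac{254513}{30172} = \frac{31054365521}{3678057316}$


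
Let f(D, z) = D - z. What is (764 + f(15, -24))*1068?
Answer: 857604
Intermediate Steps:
(764 + f(15, -24))*1068 = (764 + (15 - 1*(-24)))*1068 = (764 + (15 + 24))*1068 = (764 + 39)*1068 = 803*1068 = 857604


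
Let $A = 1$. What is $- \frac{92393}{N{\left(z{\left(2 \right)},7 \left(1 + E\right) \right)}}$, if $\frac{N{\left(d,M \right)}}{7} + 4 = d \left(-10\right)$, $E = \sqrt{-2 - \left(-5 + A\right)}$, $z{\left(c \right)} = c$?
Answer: $\frac{13199}{24} \approx 549.96$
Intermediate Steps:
$E = \sqrt{2}$ ($E = \sqrt{-2 + \left(5 - 1\right)} = \sqrt{-2 + 4} = \sqrt{2} \approx 1.4142$)
$N{\left(d,M \right)} = -28 - 70 d$ ($N{\left(d,M \right)} = -28 + 7 d \left(-10\right) = -28 + 7 \left(- 10 d\right) = -28 - 70 d$)
$- \frac{92393}{N{\left(z{\left(2 \right)},7 \left(1 + E\right) \right)}} = - \frac{92393}{-28 - 140} = - \frac{92393}{-168} = \left(-92393\right) \left(- \frac{1}{168}\right) = \frac{13199}{24}$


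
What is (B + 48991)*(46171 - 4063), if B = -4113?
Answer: 1889722824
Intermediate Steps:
(B + 48991)*(46171 - 4063) = (-4113 + 48991)*(46171 - 4063) = 44878*42108 = 1889722824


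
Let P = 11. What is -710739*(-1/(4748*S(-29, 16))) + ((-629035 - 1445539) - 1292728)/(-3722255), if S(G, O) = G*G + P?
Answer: 5422428369279/5019207754160 ≈ 1.0803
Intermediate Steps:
S(G, O) = 11 + G² (S(G, O) = G*G + 11 = G² + 11 = 11 + G²)
-710739*(-1/(4748*S(-29, 16))) + ((-629035 - 1445539) - 1292728)/(-3722255) = -710739*(-1/(4748*(11 + (-29)²))) + ((-629035 - 1445539) - 1292728)/(-3722255) = -710739*(-1/(4748*(11 + 841))) + (-2074574 - 1292728)*(-1/3722255) = -710739/((-4748*852)) - 3367302*(-1/3722255) = -710739/(-4045296) + 3367302/3722255 = -710739*(-1/4045296) + 3367302/3722255 = 236913/1348432 + 3367302/3722255 = 5422428369279/5019207754160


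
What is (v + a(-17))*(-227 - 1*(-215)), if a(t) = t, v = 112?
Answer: -1140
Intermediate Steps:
(v + a(-17))*(-227 - 1*(-215)) = (112 - 17)*(-227 - 1*(-215)) = 95*(-227 + 215) = 95*(-12) = -1140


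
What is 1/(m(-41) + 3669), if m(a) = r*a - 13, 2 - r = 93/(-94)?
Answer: 94/332143 ≈ 0.00028301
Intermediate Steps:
r = 281/94 (r = 2 - 93/(-94) = 2 - 93*(-1)/94 = 2 - 1*(-93/94) = 2 + 93/94 = 281/94 ≈ 2.9894)
m(a) = -13 + 281*a/94 (m(a) = 281*a/94 - 13 = -13 + 281*a/94)
1/(m(-41) + 3669) = 1/((-13 + (281/94)*(-41)) + 3669) = 1/((-13 - 11521/94) + 3669) = 1/(-12743/94 + 3669) = 1/(332143/94) = 94/332143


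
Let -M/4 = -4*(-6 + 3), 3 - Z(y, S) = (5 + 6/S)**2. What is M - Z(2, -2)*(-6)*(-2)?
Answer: -36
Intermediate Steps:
Z(y, S) = 3 - (5 + 6/S)**2
M = -48 (M = -(-16)*(-6 + 3) = -(-16)*(-3) = -4*12 = -48)
M - Z(2, -2)*(-6)*(-2) = -48 - (3 - 1*(6 + 5*(-2))**2/(-2)**2)*(-6)*(-2) = -48 - (3 - 1*1/4*(6 - 10)**2)*(-6)*(-2) = -48 - (3 - 1*1/4*(-4)**2)*(-6)*(-2) = -48 - (3 - 1*1/4*16)*(-6)*(-2) = -48 - (3 - 4)*(-6)*(-2) = -48 - (-1*(-6))*(-2) = -48 - 6*(-2) = -48 - 1*(-12) = -48 + 12 = -36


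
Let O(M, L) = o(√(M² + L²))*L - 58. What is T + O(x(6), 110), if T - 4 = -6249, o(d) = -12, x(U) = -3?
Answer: -7623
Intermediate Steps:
O(M, L) = -58 - 12*L (O(M, L) = -12*L - 58 = -58 - 12*L)
T = -6245 (T = 4 - 6249 = -6245)
T + O(x(6), 110) = -6245 + (-58 - 12*110) = -6245 + (-58 - 1320) = -6245 - 1378 = -7623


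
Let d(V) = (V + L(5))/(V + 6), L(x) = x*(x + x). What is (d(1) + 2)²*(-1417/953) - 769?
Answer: -41896818/46697 ≈ -897.21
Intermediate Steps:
L(x) = 2*x² (L(x) = x*(2*x) = 2*x²)
d(V) = (50 + V)/(6 + V) (d(V) = (V + 2*5²)/(V + 6) = (V + 2*25)/(6 + V) = (V + 50)/(6 + V) = (50 + V)/(6 + V))
(d(1) + 2)²*(-1417/953) - 769 = ((50 + 1)/(6 + 1) + 2)²*(-1417/953) - 769 = (51/7 + 2)²*(-1417*1/953) - 769 = ((⅐)*51 + 2)²*(-1417/953) - 769 = (51/7 + 2)²*(-1417/953) - 769 = (65/7)²*(-1417/953) - 769 = (4225/49)*(-1417/953) - 769 = -5986825/46697 - 769 = -41896818/46697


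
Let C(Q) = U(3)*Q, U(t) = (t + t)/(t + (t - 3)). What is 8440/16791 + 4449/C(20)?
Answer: 75040759/671640 ≈ 111.73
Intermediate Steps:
U(t) = 2*t/(-3 + 2*t) (U(t) = (2*t)/(t + (-3 + t)) = (2*t)/(-3 + 2*t) = 2*t/(-3 + 2*t))
C(Q) = 2*Q (C(Q) = (2*3/(-3 + 2*3))*Q = (2*3/(-3 + 6))*Q = (2*3/3)*Q = (2*3*(⅓))*Q = 2*Q)
8440/16791 + 4449/C(20) = 8440/16791 + 4449/((2*20)) = 8440*(1/16791) + 4449/40 = 8440/16791 + 4449*(1/40) = 8440/16791 + 4449/40 = 75040759/671640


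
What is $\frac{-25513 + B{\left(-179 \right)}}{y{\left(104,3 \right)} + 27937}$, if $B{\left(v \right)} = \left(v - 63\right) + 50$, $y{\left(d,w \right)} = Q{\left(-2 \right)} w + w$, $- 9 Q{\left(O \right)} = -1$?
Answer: $- \frac{77115}{83821} \approx -0.92$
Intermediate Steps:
$Q{\left(O \right)} = \frac{1}{9}$ ($Q{\left(O \right)} = \left(- \frac{1}{9}\right) \left(-1\right) = \frac{1}{9}$)
$y{\left(d,w \right)} = \frac{10 w}{9}$ ($y{\left(d,w \right)} = \frac{w}{9} + w = \frac{10 w}{9}$)
$B{\left(v \right)} = -13 + v$ ($B{\left(v \right)} = \left(-63 + v\right) + 50 = -13 + v$)
$\frac{-25513 + B{\left(-179 \right)}}{y{\left(104,3 \right)} + 27937} = \frac{-25513 - 192}{\frac{10}{9} \cdot 3 + 27937} = \frac{-25513 - 192}{\frac{10}{3} + 27937} = - \frac{25705}{\frac{83821}{3}} = \left(-25705\right) \frac{3}{83821} = - \frac{77115}{83821}$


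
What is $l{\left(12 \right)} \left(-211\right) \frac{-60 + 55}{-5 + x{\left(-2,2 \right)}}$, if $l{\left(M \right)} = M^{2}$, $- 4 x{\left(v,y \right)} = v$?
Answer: $-33760$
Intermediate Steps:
$x{\left(v,y \right)} = - \frac{v}{4}$
$l{\left(12 \right)} \left(-211\right) \frac{-60 + 55}{-5 + x{\left(-2,2 \right)}} = 12^{2} \left(-211\right) \frac{-60 + 55}{-5 - - \frac{1}{2}} = 144 \left(-211\right) \left(- \frac{5}{-5 + \frac{1}{2}}\right) = - 30384 \left(- \frac{5}{- \frac{9}{2}}\right) = - 30384 \left(\left(-5\right) \left(- \frac{2}{9}\right)\right) = \left(-30384\right) \frac{10}{9} = -33760$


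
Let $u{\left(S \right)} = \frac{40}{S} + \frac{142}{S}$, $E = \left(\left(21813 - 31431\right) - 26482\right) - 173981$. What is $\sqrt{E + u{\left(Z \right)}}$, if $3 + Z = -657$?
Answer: $\frac{i \sqrt{22877850930}}{330} \approx 458.35 i$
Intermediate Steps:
$Z = -660$ ($Z = -3 - 657 = -660$)
$E = -210081$ ($E = \left(-9618 - 26482\right) - 173981 = -36100 - 173981 = -210081$)
$u{\left(S \right)} = \frac{182}{S}$
$\sqrt{E + u{\left(Z \right)}} = \sqrt{-210081 + \frac{182}{-660}} = \sqrt{-210081 + 182 \left(- \frac{1}{660}\right)} = \sqrt{-210081 - \frac{91}{330}} = \sqrt{- \frac{69326821}{330}} = \frac{i \sqrt{22877850930}}{330}$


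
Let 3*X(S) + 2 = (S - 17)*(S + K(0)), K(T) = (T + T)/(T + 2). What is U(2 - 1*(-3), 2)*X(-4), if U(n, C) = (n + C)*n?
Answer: 2870/3 ≈ 956.67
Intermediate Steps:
U(n, C) = n*(C + n) (U(n, C) = (C + n)*n = n*(C + n))
K(T) = 2*T/(2 + T) (K(T) = (2*T)/(2 + T) = 2*T/(2 + T))
X(S) = -⅔ + S*(-17 + S)/3 (X(S) = -⅔ + ((S - 17)*(S + 2*0/(2 + 0)))/3 = -⅔ + ((-17 + S)*(S + 2*0/2))/3 = -⅔ + ((-17 + S)*(S + 2*0*(½)))/3 = -⅔ + ((-17 + S)*(S + 0))/3 = -⅔ + ((-17 + S)*S)/3 = -⅔ + (S*(-17 + S))/3 = -⅔ + S*(-17 + S)/3)
U(2 - 1*(-3), 2)*X(-4) = ((2 - 1*(-3))*(2 + (2 - 1*(-3))))*(-⅔ - 17/3*(-4) + (⅓)*(-4)²) = ((2 + 3)*(2 + (2 + 3)))*(-⅔ + 68/3 + (⅓)*16) = (5*(2 + 5))*(-⅔ + 68/3 + 16/3) = (5*7)*(82/3) = 35*(82/3) = 2870/3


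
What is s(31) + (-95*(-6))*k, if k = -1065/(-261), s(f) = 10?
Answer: 67740/29 ≈ 2335.9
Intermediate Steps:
k = 355/87 (k = -1065*(-1/261) = 355/87 ≈ 4.0805)
s(31) + (-95*(-6))*k = 10 - 95*(-6)*(355/87) = 10 + 570*(355/87) = 10 + 67450/29 = 67740/29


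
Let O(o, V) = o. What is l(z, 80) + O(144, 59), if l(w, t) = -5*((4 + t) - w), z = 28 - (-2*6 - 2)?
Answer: -66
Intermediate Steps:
z = 42 (z = 28 - (-12 - 2) = 28 - 1*(-14) = 28 + 14 = 42)
l(w, t) = -20 - 5*t + 5*w (l(w, t) = -5*(4 + t - w) = -20 - 5*t + 5*w)
l(z, 80) + O(144, 59) = (-20 - 5*80 + 5*42) + 144 = (-20 - 400 + 210) + 144 = -210 + 144 = -66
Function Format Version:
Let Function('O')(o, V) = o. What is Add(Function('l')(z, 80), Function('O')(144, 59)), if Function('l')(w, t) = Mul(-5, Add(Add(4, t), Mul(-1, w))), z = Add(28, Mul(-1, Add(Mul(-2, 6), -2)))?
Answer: -66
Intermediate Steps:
z = 42 (z = Add(28, Mul(-1, Add(-12, -2))) = Add(28, Mul(-1, -14)) = Add(28, 14) = 42)
Function('l')(w, t) = Add(-20, Mul(-5, t), Mul(5, w)) (Function('l')(w, t) = Mul(-5, Add(4, t, Mul(-1, w))) = Add(-20, Mul(-5, t), Mul(5, w)))
Add(Function('l')(z, 80), Function('O')(144, 59)) = Add(Add(-20, Mul(-5, 80), Mul(5, 42)), 144) = Add(Add(-20, -400, 210), 144) = Add(-210, 144) = -66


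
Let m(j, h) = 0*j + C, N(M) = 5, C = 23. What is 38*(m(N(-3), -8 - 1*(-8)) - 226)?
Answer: -7714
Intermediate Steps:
m(j, h) = 23 (m(j, h) = 0*j + 23 = 0 + 23 = 23)
38*(m(N(-3), -8 - 1*(-8)) - 226) = 38*(23 - 226) = 38*(-203) = -7714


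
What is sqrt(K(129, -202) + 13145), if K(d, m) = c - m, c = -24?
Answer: sqrt(13323) ≈ 115.43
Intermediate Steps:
K(d, m) = -24 - m
sqrt(K(129, -202) + 13145) = sqrt((-24 - 1*(-202)) + 13145) = sqrt((-24 + 202) + 13145) = sqrt(178 + 13145) = sqrt(13323)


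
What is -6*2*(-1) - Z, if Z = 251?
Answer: -239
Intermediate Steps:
-6*2*(-1) - Z = -6*2*(-1) - 1*251 = -12*(-1) - 251 = 12 - 251 = -239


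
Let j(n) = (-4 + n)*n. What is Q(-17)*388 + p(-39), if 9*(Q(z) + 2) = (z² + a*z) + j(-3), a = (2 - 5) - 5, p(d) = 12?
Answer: 166172/9 ≈ 18464.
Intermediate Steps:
j(n) = n*(-4 + n)
a = -8 (a = -3 - 5 = -8)
Q(z) = ⅓ - 8*z/9 + z²/9 (Q(z) = -2 + ((z² - 8*z) - 3*(-4 - 3))/9 = -2 + ((z² - 8*z) - 3*(-7))/9 = -2 + ((z² - 8*z) + 21)/9 = -2 + (21 + z² - 8*z)/9 = -2 + (7/3 - 8*z/9 + z²/9) = ⅓ - 8*z/9 + z²/9)
Q(-17)*388 + p(-39) = (⅓ - 8/9*(-17) + (⅑)*(-17)²)*388 + 12 = (⅓ + 136/9 + (⅑)*289)*388 + 12 = (⅓ + 136/9 + 289/9)*388 + 12 = (428/9)*388 + 12 = 166064/9 + 12 = 166172/9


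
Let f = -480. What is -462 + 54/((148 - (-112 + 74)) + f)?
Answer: -22647/49 ≈ -462.18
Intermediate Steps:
-462 + 54/((148 - (-112 + 74)) + f) = -462 + 54/((148 - (-112 + 74)) - 480) = -462 + 54/((148 - 1*(-38)) - 480) = -462 + 54/((148 + 38) - 480) = -462 + 54/(186 - 480) = -462 + 54/(-294) = -462 - 1/294*54 = -462 - 9/49 = -22647/49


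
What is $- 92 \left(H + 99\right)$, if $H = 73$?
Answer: $-15824$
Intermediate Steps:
$- 92 \left(H + 99\right) = - 92 \left(73 + 99\right) = \left(-92\right) 172 = -15824$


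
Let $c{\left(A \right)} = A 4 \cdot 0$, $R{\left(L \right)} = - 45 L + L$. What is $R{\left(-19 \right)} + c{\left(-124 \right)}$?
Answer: $836$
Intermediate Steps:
$R{\left(L \right)} = - 44 L$
$c{\left(A \right)} = 0$ ($c{\left(A \right)} = 4 A 0 = 0$)
$R{\left(-19 \right)} + c{\left(-124 \right)} = \left(-44\right) \left(-19\right) + 0 = 836 + 0 = 836$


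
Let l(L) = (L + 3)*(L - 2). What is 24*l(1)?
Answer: -96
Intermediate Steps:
l(L) = (-2 + L)*(3 + L) (l(L) = (3 + L)*(-2 + L) = (-2 + L)*(3 + L))
24*l(1) = 24*(-6 + 1 + 1**2) = 24*(-6 + 1 + 1) = 24*(-4) = -96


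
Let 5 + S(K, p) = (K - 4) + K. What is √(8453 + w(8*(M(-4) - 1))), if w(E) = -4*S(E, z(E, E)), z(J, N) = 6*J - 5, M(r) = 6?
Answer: √8169 ≈ 90.383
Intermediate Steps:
z(J, N) = -5 + 6*J
S(K, p) = -9 + 2*K (S(K, p) = -5 + ((K - 4) + K) = -5 + ((-4 + K) + K) = -5 + (-4 + 2*K) = -9 + 2*K)
w(E) = 36 - 8*E (w(E) = -4*(-9 + 2*E) = 36 - 8*E)
√(8453 + w(8*(M(-4) - 1))) = √(8453 + (36 - 64*(6 - 1))) = √(8453 + (36 - 64*5)) = √(8453 + (36 - 8*40)) = √(8453 + (36 - 320)) = √(8453 - 284) = √8169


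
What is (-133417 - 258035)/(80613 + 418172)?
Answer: -391452/498785 ≈ -0.78481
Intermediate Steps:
(-133417 - 258035)/(80613 + 418172) = -391452/498785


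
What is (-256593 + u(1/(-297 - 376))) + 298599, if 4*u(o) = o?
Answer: 113080151/2692 ≈ 42006.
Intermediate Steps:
u(o) = o/4
(-256593 + u(1/(-297 - 376))) + 298599 = (-256593 + 1/(4*(-297 - 376))) + 298599 = (-256593 + (1/4)/(-673)) + 298599 = (-256593 + (1/4)*(-1/673)) + 298599 = (-256593 - 1/2692) + 298599 = -690748357/2692 + 298599 = 113080151/2692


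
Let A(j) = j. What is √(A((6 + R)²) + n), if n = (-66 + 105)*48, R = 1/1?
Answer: √1921 ≈ 43.829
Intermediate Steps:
R = 1
n = 1872 (n = 39*48 = 1872)
√(A((6 + R)²) + n) = √((6 + 1)² + 1872) = √(7² + 1872) = √(49 + 1872) = √1921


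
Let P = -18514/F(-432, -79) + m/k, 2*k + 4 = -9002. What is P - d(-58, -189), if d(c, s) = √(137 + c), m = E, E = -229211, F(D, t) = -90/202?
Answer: 2810179079/67545 - √79 ≈ 41596.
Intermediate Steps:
F(D, t) = -45/101 (F(D, t) = -90*1/202 = -45/101)
k = -4503 (k = -2 + (½)*(-9002) = -2 - 4501 = -4503)
m = -229211
P = 2810179079/67545 (P = -18514/(-45/101) - 229211/(-4503) = -18514*(-101/45) - 229211*(-1/4503) = 1869914/45 + 229211/4503 = 2810179079/67545 ≈ 41605.)
P - d(-58, -189) = 2810179079/67545 - √(137 - 58) = 2810179079/67545 - √79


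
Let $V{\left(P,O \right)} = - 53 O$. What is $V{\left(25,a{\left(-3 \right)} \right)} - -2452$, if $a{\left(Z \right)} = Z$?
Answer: $2611$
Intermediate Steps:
$V{\left(25,a{\left(-3 \right)} \right)} - -2452 = \left(-53\right) \left(-3\right) - -2452 = 159 + 2452 = 2611$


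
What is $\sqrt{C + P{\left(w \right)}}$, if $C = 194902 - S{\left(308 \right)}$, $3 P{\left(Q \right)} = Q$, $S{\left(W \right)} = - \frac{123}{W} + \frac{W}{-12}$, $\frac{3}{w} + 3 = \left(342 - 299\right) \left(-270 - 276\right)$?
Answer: $\frac{\sqrt{283208630016477319}}{1205358} \approx 441.51$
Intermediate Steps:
$w = - \frac{1}{7827}$ ($w = \frac{3}{-3 + \left(342 - 299\right) \left(-270 - 276\right)} = \frac{3}{-3 + 43 \left(-546\right)} = \frac{3}{-3 - 23478} = \frac{3}{-23481} = 3 \left(- \frac{1}{23481}\right) = - \frac{1}{7827} \approx -0.00012776$)
$S{\left(W \right)} = - \frac{123}{W} - \frac{W}{12}$ ($S{\left(W \right)} = - \frac{123}{W} + W \left(- \frac{1}{12}\right) = - \frac{123}{W} - \frac{W}{12}$)
$P{\left(Q \right)} = \frac{Q}{3}$
$C = \frac{180113533}{924}$ ($C = 194902 - \left(- \frac{123}{308} - \frac{77}{3}\right) = 194902 - - \frac{24085}{924} = 194902 + \frac{24085}{924} = \frac{180113533}{924} \approx 1.9493 \cdot 10^{5}$)
$\sqrt{C + P{\left(w \right)}} = \sqrt{\frac{180113533}{924} + \frac{1}{3} \left(- \frac{1}{7827}\right)} = \sqrt{\frac{180113533}{924} - \frac{1}{23481}} = \sqrt{\frac{1409748622483}{7232148}} = \frac{\sqrt{283208630016477319}}{1205358}$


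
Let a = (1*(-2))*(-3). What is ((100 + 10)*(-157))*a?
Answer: -103620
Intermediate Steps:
a = 6 (a = -2*(-3) = 6)
((100 + 10)*(-157))*a = ((100 + 10)*(-157))*6 = (110*(-157))*6 = -17270*6 = -103620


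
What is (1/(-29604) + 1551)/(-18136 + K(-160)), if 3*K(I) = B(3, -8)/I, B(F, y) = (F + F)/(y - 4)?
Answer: -3673264240/42951849053 ≈ -0.085521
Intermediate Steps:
B(F, y) = 2*F/(-4 + y) (B(F, y) = (2*F)/(-4 + y) = 2*F/(-4 + y))
K(I) = -1/(6*I) (K(I) = ((2*3/(-4 - 8))/I)/3 = ((2*3/(-12))/I)/3 = ((2*3*(-1/12))/I)/3 = (-1/(2*I))/3 = -1/(6*I))
(1/(-29604) + 1551)/(-18136 + K(-160)) = (1/(-29604) + 1551)/(-18136 - ⅙/(-160)) = (-1/29604 + 1551)/(-18136 - ⅙*(-1/160)) = 45915803/(29604*(-18136 + 1/960)) = 45915803/(29604*(-17410559/960)) = (45915803/29604)*(-960/17410559) = -3673264240/42951849053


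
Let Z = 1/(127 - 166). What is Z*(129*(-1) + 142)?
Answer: -⅓ ≈ -0.33333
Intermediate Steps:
Z = -1/39 (Z = 1/(-39) = -1/39 ≈ -0.025641)
Z*(129*(-1) + 142) = -(129*(-1) + 142)/39 = -(-129 + 142)/39 = -1/39*13 = -⅓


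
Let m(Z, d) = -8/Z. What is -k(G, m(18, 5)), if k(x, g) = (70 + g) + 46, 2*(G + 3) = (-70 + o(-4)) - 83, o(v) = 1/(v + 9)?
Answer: -1040/9 ≈ -115.56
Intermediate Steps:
o(v) = 1/(9 + v)
G = -397/5 (G = -3 + ((-70 + 1/(9 - 4)) - 83)/2 = -3 + ((-70 + 1/5) - 83)/2 = -3 + (-349/5 - 83)/2 = -3 + (1/2)*(-764/5) = -3 - 382/5 = -397/5 ≈ -79.400)
k(x, g) = 116 + g
-k(G, m(18, 5)) = -(116 - 8/18) = -(116 - 8*1/18) = -(116 - 4/9) = -1*1040/9 = -1040/9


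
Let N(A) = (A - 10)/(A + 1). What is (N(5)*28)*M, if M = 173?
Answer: -12110/3 ≈ -4036.7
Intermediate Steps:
N(A) = (-10 + A)/(1 + A)
(N(5)*28)*M = (((-10 + 5)/(1 + 5))*28)*173 = ((-5/6)*28)*173 = (((⅙)*(-5))*28)*173 = -⅚*28*173 = -70/3*173 = -12110/3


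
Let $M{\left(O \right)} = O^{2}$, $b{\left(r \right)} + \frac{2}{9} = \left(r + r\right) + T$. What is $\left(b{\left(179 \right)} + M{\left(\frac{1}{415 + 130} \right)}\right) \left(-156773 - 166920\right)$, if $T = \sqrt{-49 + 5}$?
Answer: $- \frac{309586623819737}{2673225} - 647386 i \sqrt{11} \approx -1.1581 \cdot 10^{8} - 2.1471 \cdot 10^{6} i$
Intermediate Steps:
$T = 2 i \sqrt{11}$ ($T = \sqrt{-44} = 2 i \sqrt{11} \approx 6.6332 i$)
$b{\left(r \right)} = - \frac{2}{9} + 2 r + 2 i \sqrt{11}$ ($b{\left(r \right)} = - \frac{2}{9} + \left(\left(r + r\right) + 2 i \sqrt{11}\right) = - \frac{2}{9} + \left(2 r + 2 i \sqrt{11}\right) = - \frac{2}{9} + 2 r + 2 i \sqrt{11}$)
$\left(b{\left(179 \right)} + M{\left(\frac{1}{415 + 130} \right)}\right) \left(-156773 - 166920\right) = \left(\left(- \frac{2}{9} + 2 \cdot 179 + 2 i \sqrt{11}\right) + \left(\frac{1}{415 + 130}\right)^{2}\right) \left(-156773 - 166920\right) = \left(\left(- \frac{2}{9} + 358 + 2 i \sqrt{11}\right) + \left(\frac{1}{545}\right)^{2}\right) \left(-323693\right) = \left(\left(\frac{3220}{9} + 2 i \sqrt{11}\right) + \left(\frac{1}{545}\right)^{2}\right) \left(-323693\right) = \left(\left(\frac{3220}{9} + 2 i \sqrt{11}\right) + \frac{1}{297025}\right) \left(-323693\right) = \left(\frac{956420509}{2673225} + 2 i \sqrt{11}\right) \left(-323693\right) = - \frac{309586623819737}{2673225} - 647386 i \sqrt{11}$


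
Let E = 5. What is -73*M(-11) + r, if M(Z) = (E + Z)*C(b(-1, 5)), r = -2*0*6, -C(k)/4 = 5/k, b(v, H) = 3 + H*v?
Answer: 4380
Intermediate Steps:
C(k) = -20/k
r = 0 (r = 0*6 = 0)
M(Z) = 50 + 10*Z (M(Z) = (5 + Z)*(-20/(3 + 5*(-1))) = (5 + Z)*(-20/(3 - 5)) = (5 + Z)*(-20/(-2)) = (5 + Z)*(-20*(-½)) = (5 + Z)*10 = 50 + 10*Z)
-73*M(-11) + r = -73*(50 + 10*(-11)) + 0 = -73*(50 - 110) + 0 = -73*(-60) + 0 = 4380 + 0 = 4380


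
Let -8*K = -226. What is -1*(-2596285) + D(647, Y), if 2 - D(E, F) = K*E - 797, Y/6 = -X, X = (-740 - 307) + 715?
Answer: 10315225/4 ≈ 2.5788e+6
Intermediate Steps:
K = 113/4 (K = -1/8*(-226) = 113/4 ≈ 28.250)
X = -332 (X = -1047 + 715 = -332)
Y = 1992 (Y = 6*(-1*(-332)) = 6*332 = 1992)
D(E, F) = 799 - 113*E/4 (D(E, F) = 2 - (113*E/4 - 797) = 2 - (-797 + 113*E/4) = 2 + (797 - 113*E/4) = 799 - 113*E/4)
-1*(-2596285) + D(647, Y) = -1*(-2596285) + (799 - 113/4*647) = 2596285 + (799 - 73111/4) = 2596285 - 69915/4 = 10315225/4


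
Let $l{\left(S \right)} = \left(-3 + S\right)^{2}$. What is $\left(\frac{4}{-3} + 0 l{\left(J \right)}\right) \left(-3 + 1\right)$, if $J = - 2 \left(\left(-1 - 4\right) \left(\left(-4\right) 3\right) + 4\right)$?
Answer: $\frac{8}{3} \approx 2.6667$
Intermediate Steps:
$J = -128$ ($J = - 2 \left(\left(-5\right) \left(-12\right) + 4\right) = - 2 \left(60 + 4\right) = \left(-2\right) 64 = -128$)
$\left(\frac{4}{-3} + 0 l{\left(J \right)}\right) \left(-3 + 1\right) = \left(\frac{4}{-3} + 0 \left(-3 - 128\right)^{2}\right) \left(-3 + 1\right) = \left(4 \left(- \frac{1}{3}\right) + 0 \left(-131\right)^{2}\right) \left(-2\right) = \left(- \frac{4}{3} + 0 \cdot 17161\right) \left(-2\right) = \left(- \frac{4}{3} + 0\right) \left(-2\right) = \left(- \frac{4}{3}\right) \left(-2\right) = \frac{8}{3}$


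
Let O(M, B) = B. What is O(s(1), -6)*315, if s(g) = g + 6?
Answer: -1890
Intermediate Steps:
s(g) = 6 + g
O(s(1), -6)*315 = -6*315 = -1890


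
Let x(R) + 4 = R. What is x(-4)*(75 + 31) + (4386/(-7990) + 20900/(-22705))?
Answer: -47710451/56165 ≈ -849.47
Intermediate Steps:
x(R) = -4 + R
x(-4)*(75 + 31) + (4386/(-7990) + 20900/(-22705)) = (-4 - 4)*(75 + 31) + (4386/(-7990) + 20900/(-22705)) = -8*106 + (4386*(-1/7990) + 20900*(-1/22705)) = -848 + (-129/235 - 220/239) = -848 - 82531/56165 = -47710451/56165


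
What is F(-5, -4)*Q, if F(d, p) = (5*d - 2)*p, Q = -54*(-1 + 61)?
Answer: -349920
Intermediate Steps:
Q = -3240 (Q = -54*60 = -3240)
F(d, p) = p*(-2 + 5*d) (F(d, p) = (-2 + 5*d)*p = p*(-2 + 5*d))
F(-5, -4)*Q = -4*(-2 + 5*(-5))*(-3240) = -4*(-2 - 25)*(-3240) = -4*(-27)*(-3240) = 108*(-3240) = -349920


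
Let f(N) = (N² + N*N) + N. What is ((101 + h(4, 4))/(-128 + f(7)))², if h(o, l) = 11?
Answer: 12544/529 ≈ 23.713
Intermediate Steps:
f(N) = N + 2*N² (f(N) = (N² + N²) + N = 2*N² + N = N + 2*N²)
((101 + h(4, 4))/(-128 + f(7)))² = ((101 + 11)/(-128 + 7*(1 + 2*7)))² = (112/(-128 + 7*(1 + 14)))² = (112/(-128 + 7*15))² = (112/(-128 + 105))² = (112/(-23))² = (112*(-1/23))² = (-112/23)² = 12544/529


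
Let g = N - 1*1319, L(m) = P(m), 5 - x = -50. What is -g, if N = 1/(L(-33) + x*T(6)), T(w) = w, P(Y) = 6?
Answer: 443183/336 ≈ 1319.0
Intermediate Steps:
x = 55 (x = 5 - 1*(-50) = 5 + 50 = 55)
L(m) = 6
N = 1/336 (N = 1/(6 + 55*6) = 1/(6 + 330) = 1/336 ≈ 0.0029762)
g = -443183/336 (g = 1/336 - 1*1319 = 1/336 - 1319 = -443183/336 ≈ -1319.0)
-g = -1*(-443183/336) = 443183/336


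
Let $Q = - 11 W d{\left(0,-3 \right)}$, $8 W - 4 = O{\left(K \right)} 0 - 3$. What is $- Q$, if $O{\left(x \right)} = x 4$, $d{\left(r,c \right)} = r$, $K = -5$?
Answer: $0$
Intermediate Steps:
$O{\left(x \right)} = 4 x$
$W = \frac{1}{8}$ ($W = \frac{1}{2} + \frac{4 \left(-5\right) 0 - 3}{8} = \frac{1}{2} + \frac{\left(-20\right) 0 - 3}{8} = \frac{1}{2} + \frac{0 - 3}{8} = \frac{1}{2} + \frac{1}{8} \left(-3\right) = \frac{1}{2} - \frac{3}{8} = \frac{1}{8} \approx 0.125$)
$Q = 0$ ($Q = \left(-11\right) \frac{1}{8} \cdot 0 = \left(- \frac{11}{8}\right) 0 = 0$)
$- Q = \left(-1\right) 0 = 0$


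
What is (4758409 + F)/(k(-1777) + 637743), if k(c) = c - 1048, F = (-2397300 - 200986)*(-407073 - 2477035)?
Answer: 7493742197297/634918 ≈ 1.1803e+7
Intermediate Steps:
F = 7493737438888 (F = -2598286*(-2884108) = 7493737438888)
k(c) = -1048 + c
(4758409 + F)/(k(-1777) + 637743) = (4758409 + 7493737438888)/((-1048 - 1777) + 637743) = 7493742197297/(-2825 + 637743) = 7493742197297/634918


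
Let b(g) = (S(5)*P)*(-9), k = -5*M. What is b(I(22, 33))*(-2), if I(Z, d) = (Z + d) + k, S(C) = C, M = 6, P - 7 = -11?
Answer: -360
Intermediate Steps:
P = -4 (P = 7 - 11 = -4)
k = -30 (k = -5*6 = -30)
I(Z, d) = -30 + Z + d (I(Z, d) = (Z + d) - 30 = -30 + Z + d)
b(g) = 180 (b(g) = (5*(-4))*(-9) = -20*(-9) = 180)
b(I(22, 33))*(-2) = 180*(-2) = -360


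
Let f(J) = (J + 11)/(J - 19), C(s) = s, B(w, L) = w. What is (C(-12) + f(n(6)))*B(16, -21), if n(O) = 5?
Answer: -1472/7 ≈ -210.29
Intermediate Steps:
f(J) = (11 + J)/(-19 + J)
(C(-12) + f(n(6)))*B(16, -21) = (-12 + (11 + 5)/(-19 + 5))*16 = (-12 + 16/(-14))*16 = (-12 - 1/14*16)*16 = (-12 - 8/7)*16 = -92/7*16 = -1472/7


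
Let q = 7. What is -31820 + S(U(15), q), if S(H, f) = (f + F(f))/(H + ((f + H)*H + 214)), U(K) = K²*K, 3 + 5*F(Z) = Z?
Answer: -1816578184861/57089195 ≈ -31820.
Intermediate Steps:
F(Z) = -⅗ + Z/5
U(K) = K³
S(H, f) = (-⅗ + 6*f/5)/(214 + H + H*(H + f)) (S(H, f) = (f + (-⅗ + f/5))/(H + ((f + H)*H + 214)) = (-⅗ + 6*f/5)/(H + ((H + f)*H + 214)) = (-⅗ + 6*f/5)/(H + (H*(H + f) + 214)) = (-⅗ + 6*f/5)/(H + (214 + H*(H + f))) = (-⅗ + 6*f/5)/(214 + H + H*(H + f)))
-31820 + S(U(15), q) = -31820 + (-⅗ + (6/5)*7)/(214 + 15³ + (15³)² + 15³*7) = -31820 + (-⅗ + 42/5)/(214 + 3375 + 3375² + 3375*7) = -31820 + (39/5)/(214 + 3375 + 11390625 + 23625) = -31820 + (39/5)/11417839 = -31820 + (1/11417839)*(39/5) = -31820 + 39/57089195 = -1816578184861/57089195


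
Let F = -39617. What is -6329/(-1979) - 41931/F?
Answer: 333717442/78402043 ≈ 4.2565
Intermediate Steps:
-6329/(-1979) - 41931/F = -6329/(-1979) - 41931/(-39617) = -6329*(-1/1979) - 41931*(-1/39617) = 6329/1979 + 41931/39617 = 333717442/78402043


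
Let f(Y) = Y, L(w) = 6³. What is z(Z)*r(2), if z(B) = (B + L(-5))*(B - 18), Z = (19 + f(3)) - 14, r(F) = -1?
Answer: 2240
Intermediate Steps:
L(w) = 216
Z = 8 (Z = (19 + 3) - 14 = 22 - 14 = 8)
z(B) = (-18 + B)*(216 + B) (z(B) = (B + 216)*(B - 18) = (216 + B)*(-18 + B) = (-18 + B)*(216 + B))
z(Z)*r(2) = (-3888 + 8² + 198*8)*(-1) = (-3888 + 64 + 1584)*(-1) = -2240*(-1) = 2240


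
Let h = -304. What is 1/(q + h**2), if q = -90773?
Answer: 1/1643 ≈ 0.00060864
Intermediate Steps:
1/(q + h**2) = 1/(-90773 + (-304)**2) = 1/(-90773 + 92416) = 1/1643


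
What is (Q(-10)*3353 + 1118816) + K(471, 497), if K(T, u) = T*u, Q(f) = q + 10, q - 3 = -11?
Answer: 1359609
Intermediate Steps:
q = -8 (q = 3 - 11 = -8)
Q(f) = 2 (Q(f) = -8 + 10 = 2)
(Q(-10)*3353 + 1118816) + K(471, 497) = (2*3353 + 1118816) + 471*497 = (6706 + 1118816) + 234087 = 1125522 + 234087 = 1359609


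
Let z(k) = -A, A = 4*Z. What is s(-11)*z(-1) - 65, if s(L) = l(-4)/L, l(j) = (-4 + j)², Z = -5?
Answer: -1995/11 ≈ -181.36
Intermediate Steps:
s(L) = 64/L (s(L) = (-4 - 4)²/L = (-8)²/L = 64/L)
A = -20 (A = 4*(-5) = -20)
z(k) = 20 (z(k) = -1*(-20) = 20)
s(-11)*z(-1) - 65 = (64/(-11))*20 - 65 = (64*(-1/11))*20 - 65 = -64/11*20 - 65 = -1280/11 - 65 = -1995/11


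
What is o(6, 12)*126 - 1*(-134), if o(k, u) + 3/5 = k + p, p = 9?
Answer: 9742/5 ≈ 1948.4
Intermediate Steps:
o(k, u) = 42/5 + k (o(k, u) = -⅗ + (k + 9) = -⅗ + (9 + k) = 42/5 + k)
o(6, 12)*126 - 1*(-134) = (42/5 + 6)*126 - 1*(-134) = (72/5)*126 + 134 = 9072/5 + 134 = 9742/5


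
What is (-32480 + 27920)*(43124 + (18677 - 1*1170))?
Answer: -276477360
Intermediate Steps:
(-32480 + 27920)*(43124 + (18677 - 1*1170)) = -4560*(43124 + (18677 - 1170)) = -4560*(43124 + 17507) = -4560*60631 = -276477360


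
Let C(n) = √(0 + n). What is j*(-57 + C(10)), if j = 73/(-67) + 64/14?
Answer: -93081/469 + 1633*√10/469 ≈ -187.46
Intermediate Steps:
C(n) = √n
j = 1633/469 (j = 73*(-1/67) + 64*(1/14) = -73/67 + 32/7 = 1633/469 ≈ 3.4819)
j*(-57 + C(10)) = 1633*(-57 + √10)/469 = -93081/469 + 1633*√10/469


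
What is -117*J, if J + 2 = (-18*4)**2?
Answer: -606294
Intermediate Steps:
J = 5182 (J = -2 + (-18*4)**2 = -2 + (-72)**2 = -2 + 5184 = 5182)
-117*J = -117*5182 = -606294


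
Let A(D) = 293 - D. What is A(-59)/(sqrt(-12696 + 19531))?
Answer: 352*sqrt(6835)/6835 ≈ 4.2577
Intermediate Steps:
A(-59)/(sqrt(-12696 + 19531)) = (293 - 1*(-59))/(sqrt(-12696 + 19531)) = (293 + 59)/(sqrt(6835)) = 352*(sqrt(6835)/6835) = 352*sqrt(6835)/6835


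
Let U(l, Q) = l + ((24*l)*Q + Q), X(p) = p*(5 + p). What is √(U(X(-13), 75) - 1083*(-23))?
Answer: 8*√3317 ≈ 460.75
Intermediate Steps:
U(l, Q) = Q + l + 24*Q*l (U(l, Q) = l + (24*Q*l + Q) = l + (Q + 24*Q*l) = Q + l + 24*Q*l)
√(U(X(-13), 75) - 1083*(-23)) = √((75 - 13*(5 - 13) + 24*75*(-13*(5 - 13))) - 1083*(-23)) = √((75 - 13*(-8) + 24*75*(-13*(-8))) + 24909) = √((75 + 104 + 24*75*104) + 24909) = √((75 + 104 + 187200) + 24909) = √(187379 + 24909) = √212288 = 8*√3317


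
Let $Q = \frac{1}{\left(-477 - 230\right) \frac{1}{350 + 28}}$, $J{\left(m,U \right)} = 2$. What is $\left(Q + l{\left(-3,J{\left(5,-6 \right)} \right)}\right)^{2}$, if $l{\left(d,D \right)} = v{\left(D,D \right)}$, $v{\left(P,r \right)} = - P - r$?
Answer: $\frac{209764}{10201} \approx 20.563$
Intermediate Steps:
$l{\left(d,D \right)} = - 2 D$ ($l{\left(d,D \right)} = - D - D = - 2 D$)
$Q = - \frac{54}{101}$ ($Q = \frac{1}{\left(-707\right) \frac{1}{378}} = \frac{1}{- \frac{101}{54}} = - \frac{54}{101} \approx -0.53465$)
$\left(Q + l{\left(-3,J{\left(5,-6 \right)} \right)}\right)^{2} = \left(- \frac{54}{101} - 4\right)^{2} = \left(- \frac{458}{101}\right)^{2} = \frac{209764}{10201}$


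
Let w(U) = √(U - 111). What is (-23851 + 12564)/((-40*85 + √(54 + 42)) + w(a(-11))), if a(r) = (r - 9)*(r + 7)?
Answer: -11287/(-3400 + 4*√6 + I*√31) ≈ 3.3293 + 0.0054677*I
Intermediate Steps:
a(r) = (-9 + r)*(7 + r)
w(U) = √(-111 + U)
(-23851 + 12564)/((-40*85 + √(54 + 42)) + w(a(-11))) = (-23851 + 12564)/((-40*85 + √(54 + 42)) + √(-111 + (-63 + (-11)² - 2*(-11)))) = -11287/((-3400 + √96) + √(-111 + (-63 + 121 + 22))) = -11287/((-3400 + 4*√6) + √(-111 + 80)) = -11287/((-3400 + 4*√6) + √(-31)) = -11287/((-3400 + 4*√6) + I*√31) = -11287/(-3400 + 4*√6 + I*√31)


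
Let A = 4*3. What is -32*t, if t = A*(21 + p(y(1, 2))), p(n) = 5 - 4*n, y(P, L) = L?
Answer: -6912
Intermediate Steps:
A = 12
t = 216 (t = 12*(21 + (5 - 4*2)) = 12*(21 + (5 - 8)) = 12*(21 - 3) = 12*18 = 216)
-32*t = -32*216 = -6912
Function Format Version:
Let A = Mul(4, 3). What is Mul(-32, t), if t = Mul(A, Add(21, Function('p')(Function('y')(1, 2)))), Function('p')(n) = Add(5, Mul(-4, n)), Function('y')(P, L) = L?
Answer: -6912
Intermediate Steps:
A = 12
t = 216 (t = Mul(12, Add(21, Add(5, Mul(-4, 2)))) = Mul(12, Add(21, Add(5, -8))) = Mul(12, Add(21, -3)) = Mul(12, 18) = 216)
Mul(-32, t) = Mul(-32, 216) = -6912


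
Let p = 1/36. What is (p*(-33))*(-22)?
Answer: 121/6 ≈ 20.167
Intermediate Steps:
p = 1/36 ≈ 0.027778
(p*(-33))*(-22) = ((1/36)*(-33))*(-22) = -11/12*(-22) = 121/6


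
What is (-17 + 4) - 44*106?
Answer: -4677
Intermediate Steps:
(-17 + 4) - 44*106 = -13 - 4664 = -4677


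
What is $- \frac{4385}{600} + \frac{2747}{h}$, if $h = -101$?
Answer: $- \frac{418217}{12120} \approx -34.506$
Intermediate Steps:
$- \frac{4385}{600} + \frac{2747}{h} = - \frac{4385}{600} + \frac{2747}{-101} = \left(-4385\right) \frac{1}{600} + 2747 \left(- \frac{1}{101}\right) = - \frac{877}{120} - \frac{2747}{101} = - \frac{418217}{12120}$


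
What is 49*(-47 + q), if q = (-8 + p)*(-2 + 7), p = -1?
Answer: -4508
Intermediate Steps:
q = -45 (q = (-8 - 1)*(-2 + 7) = -9*5 = -45)
49*(-47 + q) = 49*(-47 - 45) = 49*(-92) = -4508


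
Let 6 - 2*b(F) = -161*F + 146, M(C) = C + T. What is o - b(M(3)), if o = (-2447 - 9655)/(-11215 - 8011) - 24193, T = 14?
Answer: -490087477/19226 ≈ -25491.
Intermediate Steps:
M(C) = 14 + C (M(C) = C + 14 = 14 + C)
b(F) = -70 + 161*F/2 (b(F) = 3 - (-161*F + 146)/2 = 3 - (146 - 161*F)/2 = 3 + (-73 + 161*F/2) = -70 + 161*F/2)
o = -232561258/9613 (o = -12102/(-19226) - 24193 = -12102*(-1/19226) - 24193 = 6051/9613 - 24193 = -232561258/9613 ≈ -24192.)
o - b(M(3)) = -232561258/9613 - (-70 + 161*(14 + 3)/2) = -232561258/9613 - (-70 + (161/2)*17) = -232561258/9613 - (-70 + 2737/2) = -232561258/9613 - 1*2597/2 = -232561258/9613 - 2597/2 = -490087477/19226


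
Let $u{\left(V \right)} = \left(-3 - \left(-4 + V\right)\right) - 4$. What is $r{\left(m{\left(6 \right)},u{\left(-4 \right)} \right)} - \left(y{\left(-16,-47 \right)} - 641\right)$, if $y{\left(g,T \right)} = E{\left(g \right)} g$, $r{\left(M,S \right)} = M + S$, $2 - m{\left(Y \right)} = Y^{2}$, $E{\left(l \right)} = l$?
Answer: $352$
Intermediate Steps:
$u{\left(V \right)} = -3 - V$ ($u{\left(V \right)} = \left(1 - V\right) - 4 = -3 - V$)
$m{\left(Y \right)} = 2 - Y^{2}$
$y{\left(g,T \right)} = g^{2}$ ($y{\left(g,T \right)} = g g = g^{2}$)
$r{\left(m{\left(6 \right)},u{\left(-4 \right)} \right)} - \left(y{\left(-16,-47 \right)} - 641\right) = \left(\left(2 - 6^{2}\right) - -1\right) - \left(\left(-16\right)^{2} - 641\right) = \left(\left(2 - 36\right) + \left(-3 + 4\right)\right) - \left(256 - 641\right) = \left(\left(2 - 36\right) + 1\right) - -385 = \left(-34 + 1\right) + 385 = -33 + 385 = 352$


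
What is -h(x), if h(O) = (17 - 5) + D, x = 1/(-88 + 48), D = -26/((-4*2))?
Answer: -61/4 ≈ -15.250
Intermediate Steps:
D = 13/4 (D = -26/(-8) = -26*(-⅛) = 13/4 ≈ 3.2500)
x = -1/40 (x = 1/(-40) = -1/40 ≈ -0.025000)
h(O) = 61/4 (h(O) = (17 - 5) + 13/4 = 12 + 13/4 = 61/4)
-h(x) = -1*61/4 = -61/4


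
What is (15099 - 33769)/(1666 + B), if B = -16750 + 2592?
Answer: 9335/6246 ≈ 1.4946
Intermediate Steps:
B = -14158
(15099 - 33769)/(1666 + B) = (15099 - 33769)/(1666 - 14158) = -18670/(-12492) = -18670*(-1/12492) = 9335/6246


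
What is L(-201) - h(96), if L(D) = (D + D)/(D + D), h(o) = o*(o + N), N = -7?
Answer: -8543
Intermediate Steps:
h(o) = o*(-7 + o) (h(o) = o*(o - 7) = o*(-7 + o))
L(D) = 1 (L(D) = (2*D)/((2*D)) = (2*D)*(1/(2*D)) = 1)
L(-201) - h(96) = 1 - 96*(-7 + 96) = 1 - 96*89 = 1 - 1*8544 = 1 - 8544 = -8543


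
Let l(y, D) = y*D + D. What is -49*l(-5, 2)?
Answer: 392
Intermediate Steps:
l(y, D) = D + D*y (l(y, D) = D*y + D = D + D*y)
-49*l(-5, 2) = -98*(1 - 5) = -98*(-4) = -49*(-8) = 392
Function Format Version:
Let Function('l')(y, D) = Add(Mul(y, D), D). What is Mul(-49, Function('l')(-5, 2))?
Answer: 392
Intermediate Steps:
Function('l')(y, D) = Add(D, Mul(D, y)) (Function('l')(y, D) = Add(Mul(D, y), D) = Add(D, Mul(D, y)))
Mul(-49, Function('l')(-5, 2)) = Mul(-49, Mul(2, Add(1, -5))) = Mul(-49, Mul(2, -4)) = Mul(-49, -8) = 392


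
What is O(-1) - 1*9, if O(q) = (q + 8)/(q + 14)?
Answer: -110/13 ≈ -8.4615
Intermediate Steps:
O(q) = (8 + q)/(14 + q)
O(-1) - 1*9 = (8 - 1)/(14 - 1) - 1*9 = 7/13 - 9 = -110/13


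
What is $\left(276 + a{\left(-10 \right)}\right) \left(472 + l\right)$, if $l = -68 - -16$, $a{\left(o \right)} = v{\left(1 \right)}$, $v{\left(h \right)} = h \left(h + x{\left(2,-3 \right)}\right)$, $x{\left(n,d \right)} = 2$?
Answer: $117180$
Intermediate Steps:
$v{\left(h \right)} = h \left(2 + h\right)$ ($v{\left(h \right)} = h \left(h + 2\right) = h \left(2 + h\right)$)
$a{\left(o \right)} = 3$ ($a{\left(o \right)} = 1 \left(2 + 1\right) = 1 \cdot 3 = 3$)
$l = -52$ ($l = -68 + 16 = -52$)
$\left(276 + a{\left(-10 \right)}\right) \left(472 + l\right) = \left(276 + 3\right) \left(472 - 52\right) = 279 \cdot 420 = 117180$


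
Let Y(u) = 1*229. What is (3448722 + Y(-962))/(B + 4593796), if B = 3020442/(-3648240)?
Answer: 190645469640/253928292403 ≈ 0.75078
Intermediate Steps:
B = -503407/608040 (B = 3020442*(-1/3648240) = -503407/608040 ≈ -0.82792)
Y(u) = 229
(3448722 + Y(-962))/(B + 4593796) = (3448722 + 229)/(-503407/608040 + 4593796) = 3448951/(2793211216433/608040) = 3448951*(608040/2793211216433) = 190645469640/253928292403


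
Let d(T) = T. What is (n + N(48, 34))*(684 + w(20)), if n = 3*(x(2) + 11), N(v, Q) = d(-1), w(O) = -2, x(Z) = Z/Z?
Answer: 23870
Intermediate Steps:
x(Z) = 1
N(v, Q) = -1
n = 36 (n = 3*(1 + 11) = 3*12 = 36)
(n + N(48, 34))*(684 + w(20)) = (36 - 1)*(684 - 2) = 35*682 = 23870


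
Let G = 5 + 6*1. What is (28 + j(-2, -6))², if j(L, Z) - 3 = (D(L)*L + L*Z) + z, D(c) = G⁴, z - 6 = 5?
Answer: 854275984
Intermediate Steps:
z = 11 (z = 6 + 5 = 11)
G = 11 (G = 5 + 6 = 11)
D(c) = 14641 (D(c) = 11⁴ = 14641)
j(L, Z) = 14 + 14641*L + L*Z (j(L, Z) = 3 + ((14641*L + L*Z) + 11) = 3 + (11 + 14641*L + L*Z) = 14 + 14641*L + L*Z)
(28 + j(-2, -6))² = (28 + (14 + 14641*(-2) - 2*(-6)))² = (28 + (14 - 29282 + 12))² = (28 - 29256)² = (-29228)² = 854275984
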